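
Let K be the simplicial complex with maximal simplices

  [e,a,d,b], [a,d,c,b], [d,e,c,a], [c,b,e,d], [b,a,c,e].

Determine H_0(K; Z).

H_0 ≅ Z.

Take the total order a < b < c < d < e on the vertex set. Then K (dimension 3) consists of the simplices:

  0-simplices (5): a, b, c, d, e
  1-simplices (10): ab, ac, ad, ae, bc, bd, be, cd, ce, de
  2-simplices (10): abc, abd, abe, acd, ace, ade, bcd, bce, bde, cde
  3-simplices (5): abcd, abce, abde, acde, bcde

so the chain groups are C_0 ≅ Z^5, C_1 ≅ Z^10, C_2 ≅ Z^10, C_3 ≅ Z^5.

Boundary ∂_1: C_1 → C_0 maps an edge to its endpoints' difference, ∂[p,q] = q − p. For instance
  ∂bc = c − b.
As a 5×10 matrix over Z this has rank 4, with invariant factors (1,1,1,1).

∂_2: C_2 → C_1 acts by ∂[p,q,r] = [q,r] − [p,r] + [p,q]. For instance
  ∂acd = cd − ad + ac,
  ∂ade = de − ae + ad.
As a 10×10 matrix over Z this has rank 6, with invariant factors (1,1,1,1,1,1).

Boundary ∂_3: C_3 → C_2 sends each 3-simplex σ to the alternating sum Σ_i (−1)^i (σ with its i-th vertex removed). For instance
  ∂abce = bce − ace + abe − abc,
  ∂abde = bde − ade + abe − abd.
The 10×5 boundary matrix has rank 4 and Smith normal form diag(1,1,1,1).

Computing H_k = (kernel of ∂_k) / (image of ∂_{k+1}):

  H_0: rank C_0 − rank ∂_1 = 5 − 4 = 1, and the invariant factors of ∂_1 are all 1, so H_0 ≅ Z.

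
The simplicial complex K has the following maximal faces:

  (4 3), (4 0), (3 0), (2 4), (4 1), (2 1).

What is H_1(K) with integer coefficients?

Order the vertices as 0 < 1 < 2 < 3 < 4. Listing each simplex with vertices in this order, K has dimension 1 with simplices:

  0-simplices (5): [0], [1], [2], [3], [4]
  1-simplices (6): [0,3], [0,4], [1,2], [1,4], [2,4], [3,4]

giving chain groups C_0 ≅ Z^5, C_1 ≅ Z^6.

∂_1: C_1 → C_0 is given by ∂[p,q] = [q] − [p].
This gives a 5×6 integer matrix of rank 4; reducing to Smith normal form yields diagonal entries (1,1,1,1).

From H_k ≅ ker(∂_k) / im(∂_{k+1}) we obtain:

  H_1: rank ker ∂_1 − rank ∂_2 = (6 − 4) − 0 = 2, and there is no ∂_2, so H_1 ≅ Z^2.

(K is a triangulation of a wedge of 2 circles.)

H_1 = Z^2.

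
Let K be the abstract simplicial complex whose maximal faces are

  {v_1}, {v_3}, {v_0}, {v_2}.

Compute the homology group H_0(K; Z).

Take the total order v_0 < v_1 < v_2 < v_3 on the vertex set. Then K (dimension 0) consists of the simplices:

  0-simplices (4): [v_0], [v_1], [v_2], [v_3]

Hence C_0 ≅ Z^4.

Now H_k = ker ∂_k / im ∂_{k+1}, so:

  H_0: rank C_0 − rank ∂_1 = 4 − 0 = 4, and there is no ∂_1, so H_0 ≅ Z^4.

H_0 = Z^4.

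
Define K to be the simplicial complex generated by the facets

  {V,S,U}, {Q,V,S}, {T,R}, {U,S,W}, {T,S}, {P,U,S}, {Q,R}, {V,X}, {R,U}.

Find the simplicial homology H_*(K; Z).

H_0 = Z,  H_1 = Z^2,  H_2 = 0.

We work with the vertex ordering P < Q < R < S < T < U < V < W < X. The simplices of K, each written with vertices in increasing order, are:

  0-simplices (9): P, Q, R, S, T, U, V, W, X
  1-simplices (14): PS, PU, QR, QS, QV, RT, RU, ST, SU, SV, SW, UV, UW, VX
  2-simplices (4): PSU, QSV, SUV, SUW

giving chain groups C_0 ≅ Z^9, C_1 ≅ Z^14, C_2 ≅ Z^4.

The boundary map ∂_1: C_1 → C_0 maps an edge to its endpoints' difference, ∂[p,q] = q − p.
As a 9×14 matrix over Z this has rank 8, with invariant factors (1,1,1,1,1,1,1,1).

∂_2: C_2 → C_1 maps a triangle to the signed sum of its edges. For instance
  ∂SUW = UW − SW + SU,
  ∂PSU = SU − PU + PS.
This gives a 14×4 integer matrix of rank 4; reducing to Smith normal form yields diagonal entries (1,1,1,1).

Computing H_k = (kernel of ∂_k) / (image of ∂_{k+1}):

  H_0: rank C_0 − rank ∂_1 = 9 − 8 = 1, and the invariant factors of ∂_1 are all 1, so H_0 = Z.
  H_1: rank ker ∂_1 − rank ∂_2 = (14 − 8) − 4 = 2, and the invariant factors of ∂_2 are all 1, so H_1 = Z^2.
  H_2: rank ker ∂_2 − rank ∂_3 = (4 − 4) − 0 = 0, and there is no ∂_3, so H_2 = 0.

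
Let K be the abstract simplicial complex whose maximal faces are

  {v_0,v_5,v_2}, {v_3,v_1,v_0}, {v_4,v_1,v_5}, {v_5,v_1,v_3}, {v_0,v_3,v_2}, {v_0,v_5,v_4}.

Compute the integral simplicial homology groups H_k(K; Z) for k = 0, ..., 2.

H_0 ≅ Z,  H_1 ≅ Z,  H_2 = 0.

Fix the vertex order v_0 < v_1 < v_2 < v_3 < v_4 < v_5 and write every simplex with vertices in increasing order. Then dim K = 2 and the simplices of K are:

  0-simplices (6): [v_0], [v_1], [v_2], [v_3], [v_4], [v_5]
  1-simplices (12): [v_0,v_1], [v_0,v_2], [v_0,v_3], [v_0,v_4], [v_0,v_5], [v_1,v_3], [v_1,v_4], [v_1,v_5], [v_2,v_3], [v_2,v_5], [v_3,v_5], [v_4,v_5]
  2-simplices (6): [v_0,v_1,v_3], [v_0,v_2,v_3], [v_0,v_2,v_5], [v_0,v_4,v_5], [v_1,v_3,v_5], [v_1,v_4,v_5]

so the chain groups are C_0 ≅ Z^6, C_1 ≅ Z^12, C_2 ≅ Z^6.

The boundary map ∂_1: C_1 → C_0 is given by ∂[p,q] = [q] − [p].
The 6×12 boundary matrix has rank 5 and Smith normal form diag(1,1,1,1,1).

Boundary ∂_2: C_2 → C_1 sends each 2-simplex [p,q,r] to [q,r] − [p,r] + [p,q]. For instance
  ∂[v_1,v_3,v_5] = [v_3,v_5] − [v_1,v_5] + [v_1,v_3],
  ∂[v_1,v_4,v_5] = [v_4,v_5] − [v_1,v_5] + [v_1,v_4].
As a 12×6 matrix over Z this has rank 6, with invariant factors (1,1,1,1,1,1).

Now H_k = ker ∂_k / im ∂_{k+1}, so:

  H_0: rank C_0 − rank ∂_1 = 6 − 5 = 1, and the invariant factors of ∂_1 are all 1, so H_0 ≅ Z.
  H_1: rank ker ∂_1 − rank ∂_2 = (12 − 5) − 6 = 1, and the invariant factors of ∂_2 are all 1, so H_1 ≅ Z.
  H_2: rank ker ∂_2 − rank ∂_3 = (6 − 6) − 0 = 0, and there is no ∂_3, so H_2 ≅ 0.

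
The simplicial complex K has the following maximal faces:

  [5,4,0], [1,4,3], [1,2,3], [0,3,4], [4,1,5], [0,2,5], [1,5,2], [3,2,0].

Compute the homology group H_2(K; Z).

H_2 ≅ Z.

Fix the vertex order 0 < 1 < 2 < 3 < 4 < 5 and write every simplex with vertices in increasing order. Then dim K = 2 and the simplices of K are:

  0-simplices (6): [0], [1], [2], [3], [4], [5]
  1-simplices (12): [0,2], [0,3], [0,4], [0,5], [1,2], [1,3], [1,4], [1,5], [2,3], [2,5], [3,4], [4,5]
  2-simplices (8): [0,2,3], [0,2,5], [0,3,4], [0,4,5], [1,2,3], [1,2,5], [1,3,4], [1,4,5]

giving chain groups C_0 ≅ Z^6, C_1 ≅ Z^12, C_2 ≅ Z^8.

The boundary map ∂_1: C_1 → C_0 maps an edge to its endpoints' difference, ∂[p,q] = q − p. For instance
  ∂[3,4] = [4] − [3].
This gives a 6×12 integer matrix of rank 5; reducing to Smith normal form yields diagonal entries (1,1,1,1,1).

∂_2: C_2 → C_1 acts by ∂[p,q,r] = [q,r] − [p,r] + [p,q]. For instance
  ∂[0,3,4] = [3,4] − [0,4] + [0,3],
  ∂[1,2,5] = [2,5] − [1,5] + [1,2].
This gives a 12×8 integer matrix of rank 7; reducing to Smith normal form yields diagonal entries (1,1,1,1,1,1,1).

Reading off H_k = ker ∂_k / im ∂_{k+1}:

  H_2: rank ker ∂_2 − rank ∂_3 = (8 − 7) − 0 = 1, and there is no ∂_3, so H_2 ≅ Z.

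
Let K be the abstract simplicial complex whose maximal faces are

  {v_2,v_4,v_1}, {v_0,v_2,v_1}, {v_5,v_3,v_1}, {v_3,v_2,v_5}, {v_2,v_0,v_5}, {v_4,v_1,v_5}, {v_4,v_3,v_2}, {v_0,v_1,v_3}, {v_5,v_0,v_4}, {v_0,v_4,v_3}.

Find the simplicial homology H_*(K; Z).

H_0 = Z,  H_1 = Z_2,  H_2 = 0.

We work with the vertex ordering v_0 < v_1 < v_2 < v_3 < v_4 < v_5. The simplices of K, each written with vertices in increasing order, are:

  0-simplices (6): [v_0], [v_1], [v_2], [v_3], [v_4], [v_5]
  1-simplices (15): (15 of them)
  2-simplices (10): [v_0,v_1,v_2], [v_0,v_1,v_3], [v_0,v_2,v_5], [v_0,v_3,v_4], [v_0,v_4,v_5], [v_1,v_2,v_4], [v_1,v_3,v_5], [v_1,v_4,v_5], [v_2,v_3,v_4], [v_2,v_3,v_5]

so the chain groups are C_0 ≅ Z^6, C_1 ≅ Z^15, C_2 ≅ Z^10.

The boundary map ∂_1: C_1 → C_0 maps an edge to its endpoints' difference, ∂[p,q] = q − p. For instance
  ∂[v_3,v_5] = [v_5] − [v_3].
As a 6×15 matrix over Z this has rank 5, with invariant factors (1,1,1,1,1).

∂_2: C_2 → C_1 acts by ∂[p,q,r] = [q,r] − [p,r] + [p,q]. For instance
  ∂[v_1,v_4,v_5] = [v_4,v_5] − [v_1,v_5] + [v_1,v_4],
  ∂[v_1,v_3,v_5] = [v_3,v_5] − [v_1,v_5] + [v_1,v_3].
The resulting 15×10 matrix has rank 10, and its Smith normal form has invariant factors (1,1,1,1,1,1,1,1,1,2).

Reading off H_k = ker ∂_k / im ∂_{k+1}:

  H_0: rank C_0 − rank ∂_1 = 6 − 5 = 1, and the invariant factors of ∂_1 are all 1, so H_0 ≅ Z.
  H_1: rank ker ∂_1 − rank ∂_2 = (15 − 5) − 10 = 0, and ∂_2 has invariant factor 2 > 1, so H_1 ≅ Z_2.
  H_2: rank ker ∂_2 − rank ∂_3 = (10 − 10) − 0 = 0, and there is no ∂_3, so H_2 ≅ 0.

(K is a triangulation of the real projective plane RP^2.)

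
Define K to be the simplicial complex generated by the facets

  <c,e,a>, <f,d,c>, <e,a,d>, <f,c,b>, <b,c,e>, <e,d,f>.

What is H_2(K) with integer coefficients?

H_2 = 0.

Take the total order a < b < c < d < e < f on the vertex set. Then K (dimension 2) consists of the simplices:

  0-simplices (6): a, b, c, d, e, f
  1-simplices (12): ac, ad, ae, bc, be, bf, cd, ce, cf, de, df, ef
  2-simplices (6): ace, ade, bce, bcf, cdf, def

so the chain groups are C_0 ≅ Z^6, C_1 ≅ Z^12, C_2 ≅ Z^6.

Boundary ∂_1: C_1 → C_0 sends each edge [p,q] (with p < q) to q − p. For instance
  ∂ae = e − a.
The resulting 6×12 matrix has rank 5, and its Smith normal form has invariant factors (1,1,1,1,1).

The boundary map ∂_2: C_2 → C_1 acts by ∂[p,q,r] = [q,r] − [p,r] + [p,q]. For instance
  ∂cdf = df − cf + cd,
  ∂bce = ce − be + bc.
As a 12×6 matrix over Z this has rank 6, with invariant factors (1,1,1,1,1,1).

Reading off H_k = ker ∂_k / im ∂_{k+1}:

  H_2: rank ker ∂_2 − rank ∂_3 = (6 − 6) − 0 = 0, and there is no ∂_3, so H_2 = 0.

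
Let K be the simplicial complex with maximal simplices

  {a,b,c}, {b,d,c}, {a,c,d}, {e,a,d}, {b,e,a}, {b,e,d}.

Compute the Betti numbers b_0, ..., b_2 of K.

b_0 = 1, b_1 = 0, b_2 = 1.

K has 5 vertices, 9 edges, 6 triangles.
rank ∂_0 = 0, rank ∂_1 = 4 ⇒ b_0 = 5 − 0 − 4 = 1; all invariant factors of ∂_1 are 1 so no torsion. So H_0 = Z.
rank ∂_1 = 4, rank ∂_2 = 5 ⇒ b_1 = 9 − 4 − 5 = 0; all invariant factors of ∂_2 are 1 so no torsion. So H_1 = 0.
rank ∂_2 = 5, rank ∂_3 = 0 ⇒ b_2 = 6 − 5 − 0 = 1. So H_2 = Z.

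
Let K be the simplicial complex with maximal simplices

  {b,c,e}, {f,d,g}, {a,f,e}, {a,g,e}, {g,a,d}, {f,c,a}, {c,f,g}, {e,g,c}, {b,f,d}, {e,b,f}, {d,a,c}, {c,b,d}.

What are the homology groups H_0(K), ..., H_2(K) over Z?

Fix the vertex order a < b < c < d < e < f < g and write every simplex with vertices in increasing order. Then dim K = 2 and the simplices of K are:

  0-simplices (7): a, b, c, d, e, f, g
  1-simplices (18): ac, ad, ae, af, ag, bc, bd, be, bf, cd, ce, cf, cg, df, dg, ef, eg, fg
  2-simplices (12): acd, acf, adg, aef, aeg, bcd, bce, bdf, bef, ceg, cfg, dfg

Hence C_0 ≅ Z^7, C_1 ≅ Z^18, C_2 ≅ Z^12.

Boundary ∂_1: C_1 → C_0 sends each edge [p,q] (with p < q) to q − p. For instance
  ∂dg = g − d.
The 7×18 boundary matrix has rank 6 and Smith normal form diag(1,1,1,1,1,1).

∂_2: C_2 → C_1 acts by ∂[p,q,r] = [q,r] − [p,r] + [p,q]. For instance
  ∂bef = ef − bf + be,
  ∂bcd = cd − bd + bc.
The resulting 18×12 matrix has rank 12, and its Smith normal form has invariant factors (1,1,1,1,1,1,1,1,1,1,1,2).

Reading off H_k = ker ∂_k / im ∂_{k+1}:

  H_0: rank C_0 − rank ∂_1 = 7 − 6 = 1, and the invariant factors of ∂_1 are all 1, so H_0 = Z.
  H_1: rank ker ∂_1 − rank ∂_2 = (18 − 6) − 12 = 0, and ∂_2 has invariant factor 2 > 1, so H_1 = Z_2.
  H_2: rank ker ∂_2 − rank ∂_3 = (12 − 12) − 0 = 0, and there is no ∂_3, so H_2 = 0.

As a check, the Euler characteristic is 7 − 18 + 12 = 1, which agrees with 1 − 0 + 0 = 1.

H_0 ≅ Z,  H_1 ≅ Z_2,  H_2 = 0.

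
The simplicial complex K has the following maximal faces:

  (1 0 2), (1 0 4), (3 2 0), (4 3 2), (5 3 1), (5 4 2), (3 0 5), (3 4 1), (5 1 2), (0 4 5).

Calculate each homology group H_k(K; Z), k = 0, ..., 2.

H_0 ≅ Z,  H_1 ≅ Z/2,  H_2 = 0.

Order the vertices as 0 < 1 < 2 < 3 < 4 < 5. Listing each simplex with vertices in this order, K has dimension 2 with simplices:

  0-simplices (6): [0], [1], [2], [3], [4], [5]
  1-simplices (15): [0,1], [0,2], [0,3], [0,4], [0,5], [1,2], [1,3], [1,4], [1,5], [2,3], [2,4], [2,5], [3,4], [3,5], [4,5]
  2-simplices (10): [0,1,2], [0,1,4], [0,2,3], [0,3,5], [0,4,5], [1,2,5], [1,3,4], [1,3,5], [2,3,4], [2,4,5]

giving chain groups C_0 ≅ Z^6, C_1 ≅ Z^15, C_2 ≅ Z^10.

Boundary ∂_1: C_1 → C_0 is given by ∂[p,q] = [q] − [p]. For instance
  ∂[1,5] = [5] − [1].
As a 6×15 matrix over Z this has rank 5, with invariant factors (1,1,1,1,1).

The boundary map ∂_2: C_2 → C_1 acts by ∂[p,q,r] = [q,r] − [p,r] + [p,q]. For instance
  ∂[0,1,2] = [1,2] − [0,2] + [0,1],
  ∂[1,3,5] = [3,5] − [1,5] + [1,3].
The 15×10 boundary matrix has rank 10 and Smith normal form diag(1,1,1,1,1,1,1,1,1,2).

Now H_k = ker ∂_k / im ∂_{k+1}, so:

  H_0: rank C_0 − rank ∂_1 = 6 − 5 = 1, and the invariant factors of ∂_1 are all 1, so H_0 ≅ Z.
  H_1: rank ker ∂_1 − rank ∂_2 = (15 − 5) − 10 = 0, and ∂_2 has invariant factor 2 > 1, so H_1 ≅ Z/2.
  H_2: rank ker ∂_2 − rank ∂_3 = (10 − 10) − 0 = 0, and there is no ∂_3, so H_2 ≅ 0.

(K is a triangulation of the real projective plane RP^2.)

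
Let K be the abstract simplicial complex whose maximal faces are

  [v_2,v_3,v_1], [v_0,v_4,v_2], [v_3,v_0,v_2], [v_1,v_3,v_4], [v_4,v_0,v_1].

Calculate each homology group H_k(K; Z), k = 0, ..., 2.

K has 5 vertices, 10 edges, 5 triangles.
rank ∂_0 = 0, rank ∂_1 = 4 ⇒ b_0 = 5 − 0 − 4 = 1; all invariant factors of ∂_1 are 1 so no torsion. So H_0 = Z.
rank ∂_1 = 4, rank ∂_2 = 5 ⇒ b_1 = 10 − 4 − 5 = 1; all invariant factors of ∂_2 are 1 so no torsion. So H_1 = Z.
rank ∂_2 = 5, rank ∂_3 = 0 ⇒ b_2 = 5 − 5 − 0 = 0. So H_2 = 0.

H_0 = Z,  H_1 = Z,  H_2 = 0.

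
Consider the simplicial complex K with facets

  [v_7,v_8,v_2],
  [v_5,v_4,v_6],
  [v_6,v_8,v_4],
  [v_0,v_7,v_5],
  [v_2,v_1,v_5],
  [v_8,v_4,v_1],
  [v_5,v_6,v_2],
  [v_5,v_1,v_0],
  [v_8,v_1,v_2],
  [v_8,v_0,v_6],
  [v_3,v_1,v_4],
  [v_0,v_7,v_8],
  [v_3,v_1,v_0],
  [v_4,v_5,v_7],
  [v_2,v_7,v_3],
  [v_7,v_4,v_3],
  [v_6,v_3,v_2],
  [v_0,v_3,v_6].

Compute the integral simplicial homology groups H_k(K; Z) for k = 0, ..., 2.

Order the vertices as v_0 < v_1 < v_2 < v_3 < v_4 < v_5 < v_6 < v_7 < v_8. Listing each simplex with vertices in this order, K has dimension 2 with simplices:

  0-simplices (9): [v_0], [v_1], [v_2], [v_3], [v_4], [v_5], [v_6], [v_7], [v_8]
  1-simplices (27): (27 of them)
  2-simplices (18): (18 of them)

Hence C_0 ≅ Z^9, C_1 ≅ Z^27, C_2 ≅ Z^18.

The boundary map ∂_1: C_1 → C_0 sends each edge [p,q] (with p < q) to q − p. For instance
  ∂[v_2,v_8] = [v_8] − [v_2].
As a 9×27 matrix over Z this has rank 8, with invariant factors (1,1,1,1,1,1,1,1).

∂_2: C_2 → C_1 acts by ∂[p,q,r] = [q,r] − [p,r] + [p,q]. For instance
  ∂[v_1,v_3,v_4] = [v_3,v_4] − [v_1,v_4] + [v_1,v_3],
  ∂[v_0,v_6,v_8] = [v_6,v_8] − [v_0,v_8] + [v_0,v_6].
This gives a 27×18 integer matrix of rank 17; reducing to Smith normal form yields diagonal entries (1,1,1,1,1,1,1,1,1,1,1,1,1,1,1,1,1).

From H_k ≅ ker(∂_k) / im(∂_{k+1}) we obtain:

  H_0: rank C_0 − rank ∂_1 = 9 − 8 = 1, and the invariant factors of ∂_1 are all 1, so H_0 ≅ Z.
  H_1: rank ker ∂_1 − rank ∂_2 = (27 − 8) − 17 = 2, and the invariant factors of ∂_2 are all 1, so H_1 ≅ Z^2.
  H_2: rank ker ∂_2 − rank ∂_3 = (18 − 17) − 0 = 1, and there is no ∂_3, so H_2 ≅ Z.

As a check, the Euler characteristic is 9 − 27 + 18 = 0, which agrees with 1 − 2 + 1 = 0.

H_0 = Z,  H_1 = Z^2,  H_2 = Z.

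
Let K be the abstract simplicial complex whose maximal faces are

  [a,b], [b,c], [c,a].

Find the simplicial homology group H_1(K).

Fix the vertex order a < b < c and write every simplex with vertices in increasing order. Then dim K = 1 and the simplices of K are:

  0-simplices (3): a, b, c
  1-simplices (3): ab, ac, bc

so the chain groups are C_0 ≅ Z^3, C_1 ≅ Z^3.

Boundary ∂_1: C_1 → C_0 maps an edge to its endpoints' difference, ∂[p,q] = q − p.
As a 3×3 matrix over Z this has rank 2, with invariant factors (1,1).

Computing H_k = (kernel of ∂_k) / (image of ∂_{k+1}):

  H_1: rank ker ∂_1 − rank ∂_2 = (3 − 2) − 0 = 1, and there is no ∂_2, so H_1 ≅ Z.

H_1 = Z.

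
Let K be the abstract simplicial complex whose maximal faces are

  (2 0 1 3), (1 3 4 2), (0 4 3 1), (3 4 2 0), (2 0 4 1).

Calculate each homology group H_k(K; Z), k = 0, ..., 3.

K has 5 vertices, 10 edges, 10 triangles, 5 3-simplices.
rank ∂_0 = 0, rank ∂_1 = 4 ⇒ b_0 = 5 − 0 − 4 = 1; all invariant factors of ∂_1 are 1 so no torsion. So H_0 = Z.
rank ∂_1 = 4, rank ∂_2 = 6 ⇒ b_1 = 10 − 4 − 6 = 0; all invariant factors of ∂_2 are 1 so no torsion. So H_1 = 0.
rank ∂_2 = 6, rank ∂_3 = 4 ⇒ b_2 = 10 − 6 − 4 = 0; all invariant factors of ∂_3 are 1 so no torsion. So H_2 = 0.
rank ∂_3 = 4, rank ∂_4 = 0 ⇒ b_3 = 5 − 4 − 0 = 1. So H_3 = Z.

H_0 ≅ Z,  H_1 = 0,  H_2 = 0,  H_3 ≅ Z.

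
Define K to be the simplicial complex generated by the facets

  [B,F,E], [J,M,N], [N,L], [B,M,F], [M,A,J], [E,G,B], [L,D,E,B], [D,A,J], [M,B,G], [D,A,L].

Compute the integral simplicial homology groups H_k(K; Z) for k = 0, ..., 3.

H_0 = Z,  H_1 = Z^2,  H_2 = 0,  H_3 = 0.

Take the total order A < B < D < E < F < G < J < L < M < N on the vertex set. Then K (dimension 3) consists of the simplices:

  0-simplices (10): A, B, D, E, F, G, J, L, M, N
  1-simplices (22): AD, AJ, AL, AM, BD, BE, BF, BG, BL, BM, DE, DJ, DL, EF, EG, EL, FM, GM, JM, JN, LN, MN
  2-simplices (12): ADJ, ADL, AJM, BDE, BDL, BEF, BEG, BEL, BFM, BGM, DEL, JMN
  3-simplices (1): BDEL

so the chain groups are C_0 ≅ Z^10, C_1 ≅ Z^22, C_2 ≅ Z^12, C_3 ≅ Z^1.

Boundary ∂_1: C_1 → C_0 is given by ∂[p,q] = [q] − [p]. For instance
  ∂BE = E − B.
As a 10×22 matrix over Z this has rank 9, with invariant factors (1,1,1,1,1,1,1,1,1).

∂_2: C_2 → C_1 sends each 2-simplex [p,q,r] to [q,r] − [p,r] + [p,q]. For instance
  ∂BFM = FM − BM + BF,
  ∂DEL = EL − DL + DE.
This gives a 22×12 integer matrix of rank 11; reducing to Smith normal form yields diagonal entries (1,1,1,1,1,1,1,1,1,1,1).

The boundary map ∂_3: C_3 → C_2 sends each 3-simplex σ to the alternating sum Σ_i (−1)^i (σ with its i-th vertex removed). For instance
  ∂BDEL = DEL − BEL + BDL − BDE.
The resulting 12×1 matrix has rank 1, and its Smith normal form has invariant factors (1).

Now H_k = ker ∂_k / im ∂_{k+1}, so:

  H_0: rank C_0 − rank ∂_1 = 10 − 9 = 1, and the invariant factors of ∂_1 are all 1, so H_0 ≅ Z.
  H_1: rank ker ∂_1 − rank ∂_2 = (22 − 9) − 11 = 2, and the invariant factors of ∂_2 are all 1, so H_1 ≅ Z^2.
  H_2: rank ker ∂_2 − rank ∂_3 = (12 − 11) − 1 = 0, and the invariant factors of ∂_3 are all 1, so H_2 ≅ 0.
  H_3: rank ker ∂_3 − rank ∂_4 = (1 − 1) − 0 = 0, and there is no ∂_4, so H_3 ≅ 0.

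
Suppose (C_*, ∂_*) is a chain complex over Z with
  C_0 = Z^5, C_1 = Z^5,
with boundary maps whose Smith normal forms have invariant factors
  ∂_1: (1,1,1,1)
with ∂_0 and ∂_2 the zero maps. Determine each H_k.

H_0 ≅ Z,  H_1 ≅ Z.

H_0: b_0 = 5 − 0 − 4 = 1; torsion from ∂_1 factors > 1: none. So H_0 ≅ Z.
H_1: b_1 = 5 − 4 − 0 = 1; torsion from ∂_2 factors > 1: none. So H_1 ≅ Z.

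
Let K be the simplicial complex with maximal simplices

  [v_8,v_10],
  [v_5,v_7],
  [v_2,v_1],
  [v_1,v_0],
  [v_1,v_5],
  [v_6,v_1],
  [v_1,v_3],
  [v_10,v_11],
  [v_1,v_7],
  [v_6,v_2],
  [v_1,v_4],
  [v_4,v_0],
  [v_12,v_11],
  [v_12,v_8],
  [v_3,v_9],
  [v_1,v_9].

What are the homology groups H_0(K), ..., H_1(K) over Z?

H_0 = Z^2,  H_1 = Z^5.

Fix the vertex order v_0 < v_1 < v_2 < v_3 < v_4 < v_5 < v_6 < v_7 < v_8 < v_9 < v_10 < v_11 < v_12 and write every simplex with vertices in increasing order. Then dim K = 1 and the simplices of K are:

  0-simplices (13): [v_0], [v_1], [v_2], [v_3], [v_4], [v_5], [v_6], [v_7], [v_8], [v_9], [v_10], [v_11], [v_12]
  1-simplices (16): (16 of them)

Hence C_0 ≅ Z^13, C_1 ≅ Z^16.

The boundary map ∂_1: C_1 → C_0 sends each edge [p,q] (with p < q) to q − p. For instance
  ∂[v_5,v_7] = [v_7] − [v_5].
The resulting 13×16 matrix has rank 11, and its Smith normal form has invariant factors (1,1,1,1,1,1,1,1,1,1,1).

From H_k ≅ ker(∂_k) / im(∂_{k+1}) we obtain:

  H_0: rank C_0 − rank ∂_1 = 13 − 11 = 2, and the invariant factors of ∂_1 are all 1, so H_0 = Z^2.
  H_1: rank ker ∂_1 − rank ∂_2 = (16 − 11) − 0 = 5, and there is no ∂_2, so H_1 = Z^5.

(K is a triangulation of the disjoint union of the circle S^1 and a wedge of 4 circles.)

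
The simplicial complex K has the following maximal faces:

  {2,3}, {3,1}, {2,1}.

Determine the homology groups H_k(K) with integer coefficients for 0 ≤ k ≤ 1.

Order the vertices as 1 < 2 < 3. Listing each simplex with vertices in this order, K has dimension 1 with simplices:

  0-simplices (3): [1], [2], [3]
  1-simplices (3): [1,2], [1,3], [2,3]

so the chain groups are C_0 ≅ Z^3, C_1 ≅ Z^3.

The boundary map ∂_1: C_1 → C_0 is given by ∂[p,q] = [q] − [p].
The 3×3 boundary matrix has rank 2 and Smith normal form diag(1,1).

From H_k ≅ ker(∂_k) / im(∂_{k+1}) we obtain:

  H_0: rank C_0 − rank ∂_1 = 3 − 2 = 1, and the invariant factors of ∂_1 are all 1, so H_0 ≅ Z.
  H_1: rank ker ∂_1 − rank ∂_2 = (3 − 2) − 0 = 1, and there is no ∂_2, so H_1 ≅ Z.

As a check, the Euler characteristic is 3 − 3 = 0, which agrees with 1 − 1 = 0.

H_0 ≅ Z,  H_1 ≅ Z.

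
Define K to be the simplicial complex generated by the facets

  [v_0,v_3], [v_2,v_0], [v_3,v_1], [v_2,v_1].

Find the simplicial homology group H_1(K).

H_1 ≅ Z.

K has 4 vertices, 4 edges.
rank ∂_1 = 3, rank ∂_2 = 0 ⇒ b_1 = 4 − 3 − 0 = 1. So H_1 ≅ Z.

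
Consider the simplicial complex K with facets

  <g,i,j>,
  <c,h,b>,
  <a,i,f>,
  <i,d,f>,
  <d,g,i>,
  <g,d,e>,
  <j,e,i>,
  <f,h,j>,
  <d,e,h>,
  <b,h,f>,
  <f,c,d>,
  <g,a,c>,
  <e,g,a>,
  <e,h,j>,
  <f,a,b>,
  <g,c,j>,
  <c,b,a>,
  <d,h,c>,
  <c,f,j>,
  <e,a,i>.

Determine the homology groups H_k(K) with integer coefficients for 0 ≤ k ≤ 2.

H_0 = Z,  H_1 = Z ⊕ Z/2Z,  H_2 = 0.

Take the total order a < b < c < d < e < f < g < h < i < j on the vertex set. Then K (dimension 2) consists of the simplices:

  0-simplices (10): a, b, c, d, e, f, g, h, i, j
  1-simplices (30): ab, ac, ae, af, ag, ai, bc, bf, bh, cd, cf, cg, ch, cj, de, df, dg, dh, di, eg, eh, ei, ej, fh, fi, fj, gi, gj, hj, ij
  2-simplices (20): abc, abf, acg, aeg, aei, afi, bch, bfh, cdf, cdh, cfj, cgj, deg, deh, dfi, dgi, ehj, eij, fhj, gij

so the chain groups are C_0 ≅ Z^10, C_1 ≅ Z^30, C_2 ≅ Z^20.

The boundary map ∂_1: C_1 → C_0 sends each edge [p,q] (with p < q) to q − p.
This gives a 10×30 integer matrix of rank 9; reducing to Smith normal form yields diagonal entries (1,1,1,1,1,1,1,1,1).

Boundary ∂_2: C_2 → C_1 acts by ∂[p,q,r] = [q,r] − [p,r] + [p,q]. For instance
  ∂cdf = df − cf + cd,
  ∂aei = ei − ai + ae.
As a 30×20 matrix over Z this has rank 20, with invariant factors (1,1,1,1,1,1,1,1,1,1,1,1,1,1,1,1,1,1,1,2).

Reading off H_k = ker ∂_k / im ∂_{k+1}:

  H_0: rank C_0 − rank ∂_1 = 10 − 9 = 1, and the invariant factors of ∂_1 are all 1, so H_0 = Z.
  H_1: rank ker ∂_1 − rank ∂_2 = (30 − 9) − 20 = 1, and ∂_2 has invariant factor 2 > 1, so H_1 = Z ⊕ Z/2Z.
  H_2: rank ker ∂_2 − rank ∂_3 = (20 − 20) − 0 = 0, and there is no ∂_3, so H_2 = 0.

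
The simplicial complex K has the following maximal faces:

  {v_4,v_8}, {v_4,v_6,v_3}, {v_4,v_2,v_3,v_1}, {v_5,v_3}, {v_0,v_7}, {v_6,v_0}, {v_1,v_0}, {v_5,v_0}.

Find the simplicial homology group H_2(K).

Order the vertices as v_0 < v_1 < v_2 < v_3 < v_4 < v_5 < v_6 < v_7 < v_8. Listing each simplex with vertices in this order, K has dimension 3 with simplices:

  0-simplices (9): [v_0], [v_1], [v_2], [v_3], [v_4], [v_5], [v_6], [v_7], [v_8]
  1-simplices (14): [v_0,v_1], [v_0,v_5], [v_0,v_6], [v_0,v_7], [v_1,v_2], [v_1,v_3], [v_1,v_4], [v_2,v_3], [v_2,v_4], [v_3,v_4], [v_3,v_5], [v_3,v_6], [v_4,v_6], [v_4,v_8]
  2-simplices (5): [v_1,v_2,v_3], [v_1,v_2,v_4], [v_1,v_3,v_4], [v_2,v_3,v_4], [v_3,v_4,v_6]
  3-simplices (1): [v_1,v_2,v_3,v_4]

giving chain groups C_0 ≅ Z^9, C_1 ≅ Z^14, C_2 ≅ Z^5, C_3 ≅ Z^1.

Boundary ∂_1: C_1 → C_0 maps an edge to its endpoints' difference, ∂[p,q] = q − p. For instance
  ∂[v_3,v_4] = [v_4] − [v_3].
The resulting 9×14 matrix has rank 8, and its Smith normal form has invariant factors (1,1,1,1,1,1,1,1).

Boundary ∂_2: C_2 → C_1 sends each 2-simplex [p,q,r] to [q,r] − [p,r] + [p,q]. For instance
  ∂[v_1,v_3,v_4] = [v_3,v_4] − [v_1,v_4] + [v_1,v_3],
  ∂[v_1,v_2,v_3] = [v_2,v_3] − [v_1,v_3] + [v_1,v_2].
As a 14×5 matrix over Z this has rank 4, with invariant factors (1,1,1,1).

Boundary ∂_3: C_3 → C_2 sends each 3-simplex σ to the alternating sum Σ_i (−1)^i (σ with its i-th vertex removed). For instance
  ∂[v_1,v_2,v_3,v_4] = [v_2,v_3,v_4] − [v_1,v_3,v_4] + [v_1,v_2,v_4] − [v_1,v_2,v_3].
As a 5×1 matrix over Z this has rank 1, with invariant factors (1).

From H_k ≅ ker(∂_k) / im(∂_{k+1}) we obtain:

  H_2: rank ker ∂_2 − rank ∂_3 = (5 − 4) − 1 = 0, and the invariant factors of ∂_3 are all 1, so H_2 ≅ 0.

H_2 = 0.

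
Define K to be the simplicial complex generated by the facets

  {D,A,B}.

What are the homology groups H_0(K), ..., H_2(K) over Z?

H_0 ≅ Z,  H_1 = 0,  H_2 = 0.

Fix the vertex order A < B < D and write every simplex with vertices in increasing order. Then dim K = 2 and the simplices of K are:

  0-simplices (3): A, B, D
  1-simplices (3): AB, AD, BD
  2-simplices (1): ABD

giving chain groups C_0 ≅ Z^3, C_1 ≅ Z^3, C_2 ≅ Z^1.

Boundary ∂_1: C_1 → C_0 maps an edge to its endpoints' difference, ∂[p,q] = q − p.
The 3×3 boundary matrix has rank 2 and Smith normal form diag(1,1).

The boundary map ∂_2: C_2 → C_1 acts by ∂[p,q,r] = [q,r] − [p,r] + [p,q]. For instance
  ∂ABD = BD − AD + AB.
The resulting 3×1 matrix has rank 1, and its Smith normal form has invariant factors (1).

Reading off H_k = ker ∂_k / im ∂_{k+1}:

  H_0: rank C_0 − rank ∂_1 = 3 − 2 = 1, and the invariant factors of ∂_1 are all 1, so H_0 ≅ Z.
  H_1: rank ker ∂_1 − rank ∂_2 = (3 − 2) − 1 = 0, and the invariant factors of ∂_2 are all 1, so H_1 ≅ 0.
  H_2: rank ker ∂_2 − rank ∂_3 = (1 − 1) − 0 = 0, and there is no ∂_3, so H_2 ≅ 0.

(K is a triangulation of the 2-simplex.)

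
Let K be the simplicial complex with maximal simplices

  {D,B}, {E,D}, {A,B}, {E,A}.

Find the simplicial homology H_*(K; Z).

Order the vertices as A < B < D < E. Listing each simplex with vertices in this order, K has dimension 1 with simplices:

  0-simplices (4): A, B, D, E
  1-simplices (4): AB, AE, BD, DE

Hence C_0 ≅ Z^4, C_1 ≅ Z^4.

The boundary map ∂_1: C_1 → C_0 sends each edge [p,q] (with p < q) to q − p. For instance
  ∂BD = D − B.
The 4×4 boundary matrix has rank 3 and Smith normal form diag(1,1,1).

Computing H_k = (kernel of ∂_k) / (image of ∂_{k+1}):

  H_0: rank C_0 − rank ∂_1 = 4 − 3 = 1, and the invariant factors of ∂_1 are all 1, so H_0 = Z.
  H_1: rank ker ∂_1 − rank ∂_2 = (4 − 3) − 0 = 1, and there is no ∂_2, so H_1 = Z.

As a check, the Euler characteristic is 4 − 4 = 0, which agrees with 1 − 1 = 0.
(K is a triangulation of the circle S^1.)

H_0 ≅ Z,  H_1 ≅ Z.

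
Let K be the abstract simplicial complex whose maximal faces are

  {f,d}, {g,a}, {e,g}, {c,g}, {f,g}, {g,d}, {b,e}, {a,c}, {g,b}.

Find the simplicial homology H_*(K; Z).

H_0 ≅ Z,  H_1 ≅ Z^3.

Take the total order a < b < c < d < e < f < g on the vertex set. Then K (dimension 1) consists of the simplices:

  0-simplices (7): a, b, c, d, e, f, g
  1-simplices (9): ac, ag, be, bg, cg, df, dg, eg, fg

so the chain groups are C_0 ≅ Z^7, C_1 ≅ Z^9.

Boundary ∂_1: C_1 → C_0 maps an edge to its endpoints' difference, ∂[p,q] = q − p.
The resulting 7×9 matrix has rank 6, and its Smith normal form has invariant factors (1,1,1,1,1,1).

Now H_k = ker ∂_k / im ∂_{k+1}, so:

  H_0: rank C_0 − rank ∂_1 = 7 − 6 = 1, and the invariant factors of ∂_1 are all 1, so H_0 ≅ Z.
  H_1: rank ker ∂_1 − rank ∂_2 = (9 − 6) − 0 = 3, and there is no ∂_2, so H_1 ≅ Z^3.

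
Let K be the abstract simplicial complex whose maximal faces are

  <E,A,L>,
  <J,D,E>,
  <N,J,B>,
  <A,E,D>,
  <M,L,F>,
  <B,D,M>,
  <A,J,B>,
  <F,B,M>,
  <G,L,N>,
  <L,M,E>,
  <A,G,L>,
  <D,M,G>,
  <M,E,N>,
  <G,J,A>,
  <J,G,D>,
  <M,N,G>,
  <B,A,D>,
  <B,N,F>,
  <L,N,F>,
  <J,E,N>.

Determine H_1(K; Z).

We work with the vertex ordering A < B < D < E < F < G < J < L < M < N. The simplices of K, each written with vertices in increasing order, are:

  0-simplices (10): A, B, D, E, F, G, J, L, M, N
  1-simplices (30): AB, AD, AE, AG, AJ, AL, BD, BF, BJ, BM, BN, DE, DG, DJ, DM, EJ, EL, EM, EN, FL, FM, FN, GJ, GL, GM, GN, JN, LM, LN, MN
  2-simplices (20): ABD, ABJ, ADE, AEL, AGJ, AGL, BDM, BFM, BFN, BJN, DEJ, DGJ, DGM, EJN, ELM, EMN, FLM, FLN, GLN, GMN

Hence C_0 ≅ Z^10, C_1 ≅ Z^30, C_2 ≅ Z^20.

Boundary ∂_1: C_1 → C_0 is given by ∂[p,q] = [q] − [p].
The resulting 10×30 matrix has rank 9, and its Smith normal form has invariant factors (1,1,1,1,1,1,1,1,1).

The boundary map ∂_2: C_2 → C_1 maps a triangle to the signed sum of its edges. For instance
  ∂BFM = FM − BM + BF,
  ∂BFN = FN − BN + BF.
The 30×20 boundary matrix has rank 20 and Smith normal form diag(1,1,1,1,1,1,1,1,1,1,1,1,1,1,1,1,1,1,1,2).

Reading off H_k = ker ∂_k / im ∂_{k+1}:

  H_1: rank ker ∂_1 − rank ∂_2 = (30 − 9) − 20 = 1, and ∂_2 has invariant factor 2 > 1, so H_1 ≅ Z ⊕ Z/2.

H_1 = Z ⊕ Z/2.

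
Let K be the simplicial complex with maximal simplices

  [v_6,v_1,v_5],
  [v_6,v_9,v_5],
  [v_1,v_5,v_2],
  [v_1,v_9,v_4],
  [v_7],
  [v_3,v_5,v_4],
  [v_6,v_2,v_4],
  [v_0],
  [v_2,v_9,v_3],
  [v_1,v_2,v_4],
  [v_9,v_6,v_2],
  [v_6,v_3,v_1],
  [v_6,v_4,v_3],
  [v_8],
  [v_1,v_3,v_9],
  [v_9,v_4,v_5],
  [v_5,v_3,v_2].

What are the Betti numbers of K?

b_0 = 4, b_1 = 2, b_2 = 1.

Fix the vertex order v_0 < v_1 < v_2 < v_3 < v_4 < v_5 < v_6 < v_7 < v_8 < v_9 and write every simplex with vertices in increasing order. Then dim K = 2 and the simplices of K are:

  0-simplices (10): [v_0], [v_1], [v_2], [v_3], [v_4], [v_5], [v_6], [v_7], [v_8], [v_9]
  1-simplices (21): (21 of them)
  2-simplices (14): (14 of them)

Hence C_0 ≅ Z^10, C_1 ≅ Z^21, C_2 ≅ Z^14.

The boundary map ∂_1: C_1 → C_0 sends each edge [p,q] (with p < q) to q − p. For instance
  ∂[v_1,v_2] = [v_2] − [v_1].
As a 10×21 matrix over Z this has rank 6, with invariant factors (1,1,1,1,1,1).

Boundary ∂_2: C_2 → C_1 acts by ∂[p,q,r] = [q,r] − [p,r] + [p,q]. For instance
  ∂[v_1,v_4,v_9] = [v_4,v_9] − [v_1,v_9] + [v_1,v_4],
  ∂[v_1,v_5,v_6] = [v_5,v_6] − [v_1,v_6] + [v_1,v_5].
As a 21×14 matrix over Z this has rank 13, with invariant factors (1,1,1,1,1,1,1,1,1,1,1,1,1).

Now H_k = ker ∂_k / im ∂_{k+1}, so:

  H_0: rank C_0 − rank ∂_1 = 10 − 6 = 4, and the invariant factors of ∂_1 are all 1, so H_0 = Z^4.
  H_1: rank ker ∂_1 − rank ∂_2 = (21 − 6) − 13 = 2, and the invariant factors of ∂_2 are all 1, so H_1 = Z^2.
  H_2: rank ker ∂_2 − rank ∂_3 = (14 − 13) − 0 = 1, and there is no ∂_3, so H_2 = Z.

Hence the Betti numbers are b_0 = 4, b_1 = 2, b_2 = 1.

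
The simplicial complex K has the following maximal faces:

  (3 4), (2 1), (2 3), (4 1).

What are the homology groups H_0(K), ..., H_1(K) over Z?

We work with the vertex ordering 1 < 2 < 3 < 4. The simplices of K, each written with vertices in increasing order, are:

  0-simplices (4): [1], [2], [3], [4]
  1-simplices (4): [1,2], [1,4], [2,3], [3,4]

giving chain groups C_0 ≅ Z^4, C_1 ≅ Z^4.

The boundary map ∂_1: C_1 → C_0 is given by ∂[p,q] = [q] − [p]. For instance
  ∂[2,3] = [3] − [2].
The resulting 4×4 matrix has rank 3, and its Smith normal form has invariant factors (1,1,1).

Reading off H_k = ker ∂_k / im ∂_{k+1}:

  H_0: rank C_0 − rank ∂_1 = 4 − 3 = 1, and the invariant factors of ∂_1 are all 1, so H_0 = Z.
  H_1: rank ker ∂_1 − rank ∂_2 = (4 − 3) − 0 = 1, and there is no ∂_2, so H_1 = Z.

As a check, the Euler characteristic is 4 − 4 = 0, which agrees with 1 − 1 = 0.

H_0 ≅ Z,  H_1 ≅ Z.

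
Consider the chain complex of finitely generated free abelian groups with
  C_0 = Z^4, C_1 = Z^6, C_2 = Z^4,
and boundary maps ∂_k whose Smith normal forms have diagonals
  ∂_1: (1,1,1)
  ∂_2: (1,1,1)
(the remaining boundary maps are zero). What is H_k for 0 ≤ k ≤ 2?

H_0: b_0 = 4 − 0 − 3 = 1; torsion from ∂_1 factors > 1: none. So H_0 ≅ Z.
H_1: b_1 = 6 − 3 − 3 = 0; torsion from ∂_2 factors > 1: none. So H_1 ≅ 0.
H_2: b_2 = 4 − 3 − 0 = 1; torsion from ∂_3 factors > 1: none. So H_2 ≅ Z.

H_0 ≅ Z,  H_1 = 0,  H_2 ≅ Z.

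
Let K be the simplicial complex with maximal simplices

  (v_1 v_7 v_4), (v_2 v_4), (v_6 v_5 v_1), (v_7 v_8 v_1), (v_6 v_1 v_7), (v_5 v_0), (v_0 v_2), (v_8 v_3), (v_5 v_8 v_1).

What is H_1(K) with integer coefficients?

H_1 ≅ Z.

K has 9 vertices, 14 edges, 5 triangles.
rank ∂_1 = 8, rank ∂_2 = 5 ⇒ b_1 = 14 − 8 − 5 = 1; all invariant factors of ∂_2 are 1 so no torsion. So H_1 = Z.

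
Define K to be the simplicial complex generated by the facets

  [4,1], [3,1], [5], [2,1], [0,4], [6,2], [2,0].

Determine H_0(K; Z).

H_0 = Z^2.

K has 7 vertices, 6 edges.
rank ∂_0 = 0, rank ∂_1 = 5 ⇒ b_0 = 7 − 0 − 5 = 2; all invariant factors of ∂_1 are 1 so no torsion. So H_0 ≅ Z^2.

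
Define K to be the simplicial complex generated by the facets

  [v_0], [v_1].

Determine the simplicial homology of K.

Order the vertices as v_0 < v_1. Listing each simplex with vertices in this order, K has dimension 0 with simplices:

  0-simplices (2): [v_0], [v_1]

giving chain groups C_0 ≅ Z^2.

Reading off H_k = ker ∂_k / im ∂_{k+1}:

  H_0: rank C_0 − rank ∂_1 = 2 − 0 = 2, and there is no ∂_1, so H_0 ≅ Z^2.

H_0 = Z^2.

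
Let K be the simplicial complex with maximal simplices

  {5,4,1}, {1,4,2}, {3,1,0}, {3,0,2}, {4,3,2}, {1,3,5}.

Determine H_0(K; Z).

We work with the vertex ordering 0 < 1 < 2 < 3 < 4 < 5. The simplices of K, each written with vertices in increasing order, are:

  0-simplices (6): [0], [1], [2], [3], [4], [5]
  1-simplices (12): [0,1], [0,2], [0,3], [1,2], [1,3], [1,4], [1,5], [2,3], [2,4], [3,4], [3,5], [4,5]
  2-simplices (6): [0,1,3], [0,2,3], [1,2,4], [1,3,5], [1,4,5], [2,3,4]

Hence C_0 ≅ Z^6, C_1 ≅ Z^12, C_2 ≅ Z^6.

∂_1: C_1 → C_0 sends each edge [p,q] (with p < q) to q − p.
This gives a 6×12 integer matrix of rank 5; reducing to Smith normal form yields diagonal entries (1,1,1,1,1).

Boundary ∂_2: C_2 → C_1 sends each 2-simplex [p,q,r] to [q,r] − [p,r] + [p,q]. For instance
  ∂[0,1,3] = [1,3] − [0,3] + [0,1],
  ∂[1,4,5] = [4,5] − [1,5] + [1,4].
The 12×6 boundary matrix has rank 6 and Smith normal form diag(1,1,1,1,1,1).

Computing H_k = (kernel of ∂_k) / (image of ∂_{k+1}):

  H_0: rank C_0 − rank ∂_1 = 6 − 5 = 1, and the invariant factors of ∂_1 are all 1, so H_0 = Z.

H_0 = Z.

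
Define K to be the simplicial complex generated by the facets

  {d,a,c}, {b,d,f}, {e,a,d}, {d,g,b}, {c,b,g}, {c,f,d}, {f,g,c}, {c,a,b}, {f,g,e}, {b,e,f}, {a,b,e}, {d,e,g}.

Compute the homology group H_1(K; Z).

H_1 ≅ Z/2.

We work with the vertex ordering a < b < c < d < e < f < g. The simplices of K, each written with vertices in increasing order, are:

  0-simplices (7): a, b, c, d, e, f, g
  1-simplices (18): ab, ac, ad, ae, bc, bd, be, bf, bg, cd, cf, cg, de, df, dg, ef, eg, fg
  2-simplices (12): abc, abe, acd, ade, bcg, bdf, bdg, bef, cdf, cfg, deg, efg

Hence C_0 ≅ Z^7, C_1 ≅ Z^18, C_2 ≅ Z^12.

∂_1: C_1 → C_0 maps an edge to its endpoints' difference, ∂[p,q] = q − p.
The resulting 7×18 matrix has rank 6, and its Smith normal form has invariant factors (1,1,1,1,1,1).

Boundary ∂_2: C_2 → C_1 acts by ∂[p,q,r] = [q,r] − [p,r] + [p,q]. For instance
  ∂deg = eg − dg + de,
  ∂efg = fg − eg + ef.
This gives a 18×12 integer matrix of rank 12; reducing to Smith normal form yields diagonal entries (1,1,1,1,1,1,1,1,1,1,1,2).

From H_k ≅ ker(∂_k) / im(∂_{k+1}) we obtain:

  H_1: rank ker ∂_1 − rank ∂_2 = (18 − 6) − 12 = 0, and ∂_2 has invariant factor 2 > 1, so H_1 = Z/2.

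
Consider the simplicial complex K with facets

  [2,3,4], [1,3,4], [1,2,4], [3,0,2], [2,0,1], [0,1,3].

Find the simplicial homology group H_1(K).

K has 5 vertices, 9 edges, 6 triangles.
rank ∂_1 = 4, rank ∂_2 = 5 ⇒ b_1 = 9 − 4 − 5 = 0; all invariant factors of ∂_2 are 1 so no torsion. So H_1 = 0.

H_1 ≅ 0.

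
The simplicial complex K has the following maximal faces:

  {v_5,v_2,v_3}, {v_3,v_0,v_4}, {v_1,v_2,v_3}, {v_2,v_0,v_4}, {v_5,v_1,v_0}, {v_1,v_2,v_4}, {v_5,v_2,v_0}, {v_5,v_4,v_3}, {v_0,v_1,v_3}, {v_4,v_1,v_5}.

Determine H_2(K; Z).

Take the total order v_0 < v_1 < v_2 < v_3 < v_4 < v_5 on the vertex set. Then K (dimension 2) consists of the simplices:

  0-simplices (6): [v_0], [v_1], [v_2], [v_3], [v_4], [v_5]
  1-simplices (15): (15 of them)
  2-simplices (10): [v_0,v_1,v_3], [v_0,v_1,v_5], [v_0,v_2,v_4], [v_0,v_2,v_5], [v_0,v_3,v_4], [v_1,v_2,v_3], [v_1,v_2,v_4], [v_1,v_4,v_5], [v_2,v_3,v_5], [v_3,v_4,v_5]

giving chain groups C_0 ≅ Z^6, C_1 ≅ Z^15, C_2 ≅ Z^10.

Boundary ∂_1: C_1 → C_0 sends each edge [p,q] (with p < q) to q − p. For instance
  ∂[v_2,v_5] = [v_5] − [v_2].
As a 6×15 matrix over Z this has rank 5, with invariant factors (1,1,1,1,1).

The boundary map ∂_2: C_2 → C_1 sends each 2-simplex [p,q,r] to [q,r] − [p,r] + [p,q]. For instance
  ∂[v_2,v_3,v_5] = [v_3,v_5] − [v_2,v_5] + [v_2,v_3],
  ∂[v_1,v_2,v_3] = [v_2,v_3] − [v_1,v_3] + [v_1,v_2].
As a 15×10 matrix over Z this has rank 10, with invariant factors (1,1,1,1,1,1,1,1,1,2).

Reading off H_k = ker ∂_k / im ∂_{k+1}:

  H_2: rank ker ∂_2 − rank ∂_3 = (10 − 10) − 0 = 0, and there is no ∂_3, so H_2 = 0.

H_2 ≅ 0.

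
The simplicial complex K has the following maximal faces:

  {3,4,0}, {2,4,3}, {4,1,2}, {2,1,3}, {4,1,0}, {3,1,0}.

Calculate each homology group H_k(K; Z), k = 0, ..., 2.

Take the total order 0 < 1 < 2 < 3 < 4 on the vertex set. Then K (dimension 2) consists of the simplices:

  0-simplices (5): [0], [1], [2], [3], [4]
  1-simplices (9): [0,1], [0,3], [0,4], [1,2], [1,3], [1,4], [2,3], [2,4], [3,4]
  2-simplices (6): [0,1,3], [0,1,4], [0,3,4], [1,2,3], [1,2,4], [2,3,4]

giving chain groups C_0 ≅ Z^5, C_1 ≅ Z^9, C_2 ≅ Z^6.

∂_1: C_1 → C_0 maps an edge to its endpoints' difference, ∂[p,q] = q − p.
The 5×9 boundary matrix has rank 4 and Smith normal form diag(1,1,1,1).

Boundary ∂_2: C_2 → C_1 sends each 2-simplex [p,q,r] to [q,r] − [p,r] + [p,q]. For instance
  ∂[0,1,4] = [1,4] − [0,4] + [0,1],
  ∂[0,1,3] = [1,3] − [0,3] + [0,1].
The 9×6 boundary matrix has rank 5 and Smith normal form diag(1,1,1,1,1).

Reading off H_k = ker ∂_k / im ∂_{k+1}:

  H_0: rank C_0 − rank ∂_1 = 5 − 4 = 1, and the invariant factors of ∂_1 are all 1, so H_0 = Z.
  H_1: rank ker ∂_1 − rank ∂_2 = (9 − 4) − 5 = 0, and the invariant factors of ∂_2 are all 1, so H_1 = 0.
  H_2: rank ker ∂_2 − rank ∂_3 = (6 − 5) − 0 = 1, and there is no ∂_3, so H_2 = Z.

H_0 ≅ Z,  H_1 = 0,  H_2 ≅ Z.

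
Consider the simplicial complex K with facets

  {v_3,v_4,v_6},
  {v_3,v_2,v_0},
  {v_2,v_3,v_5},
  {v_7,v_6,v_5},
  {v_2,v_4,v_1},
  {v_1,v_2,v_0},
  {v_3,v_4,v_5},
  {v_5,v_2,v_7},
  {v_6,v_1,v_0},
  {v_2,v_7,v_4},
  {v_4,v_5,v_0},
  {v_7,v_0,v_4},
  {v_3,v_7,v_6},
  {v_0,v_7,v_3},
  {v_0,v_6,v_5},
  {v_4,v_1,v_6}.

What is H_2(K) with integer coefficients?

H_2 ≅ Z.

We work with the vertex ordering v_0 < v_1 < v_2 < v_3 < v_4 < v_5 < v_6 < v_7. The simplices of K, each written with vertices in increasing order, are:

  0-simplices (8): [v_0], [v_1], [v_2], [v_3], [v_4], [v_5], [v_6], [v_7]
  1-simplices (24): (24 of them)
  2-simplices (16): (16 of them)

giving chain groups C_0 ≅ Z^8, C_1 ≅ Z^24, C_2 ≅ Z^16.

∂_1: C_1 → C_0 sends each edge [p,q] (with p < q) to q − p. For instance
  ∂[v_1,v_4] = [v_4] − [v_1].
The 8×24 boundary matrix has rank 7 and Smith normal form diag(1,1,1,1,1,1,1).

The boundary map ∂_2: C_2 → C_1 acts by ∂[p,q,r] = [q,r] − [p,r] + [p,q]. For instance
  ∂[v_2,v_5,v_7] = [v_5,v_7] − [v_2,v_7] + [v_2,v_5],
  ∂[v_0,v_1,v_6] = [v_1,v_6] − [v_0,v_6] + [v_0,v_1].
The 24×16 boundary matrix has rank 15 and Smith normal form diag(1,1,1,1,1,1,1,1,1,1,1,1,1,1,1).

From H_k ≅ ker(∂_k) / im(∂_{k+1}) we obtain:

  H_2: rank ker ∂_2 − rank ∂_3 = (16 − 15) − 0 = 1, and there is no ∂_3, so H_2 = Z.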